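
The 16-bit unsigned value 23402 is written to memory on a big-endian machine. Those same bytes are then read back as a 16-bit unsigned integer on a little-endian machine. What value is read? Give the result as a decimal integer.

23402 in 16-bit hexadecimal is 0x5B6A.
Stored big-endian, the bytes at ascending addresses are 5B 6A.
Read back as little-endian, the first byte is least significant, giving 0x6A5B.
0x6A5B = 27227.

27227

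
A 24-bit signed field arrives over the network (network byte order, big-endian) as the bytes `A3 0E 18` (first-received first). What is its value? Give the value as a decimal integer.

In big-endian order the high byte comes first in memory.
The bytes are already most-significant first: 0xA30E18.
Top bit is set, so as a signed 24-bit value this is 0xA30E18 − 2^24 = -6091240.

-6091240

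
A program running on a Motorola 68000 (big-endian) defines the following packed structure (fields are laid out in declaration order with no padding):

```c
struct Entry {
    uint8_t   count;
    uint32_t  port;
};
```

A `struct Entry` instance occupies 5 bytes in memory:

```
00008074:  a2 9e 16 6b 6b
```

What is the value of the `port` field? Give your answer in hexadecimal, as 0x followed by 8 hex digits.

0x9E166B6B

`port` follows `count` (1 byte), so it starts at byte offset 1 and occupies 4 bytes.
Bytes at offsets 1..4: 9E 16 6B 6B.
Big-endian: lowest address holds the most-significant byte.
The bytes are already most-significant first: 0x9E166B6B.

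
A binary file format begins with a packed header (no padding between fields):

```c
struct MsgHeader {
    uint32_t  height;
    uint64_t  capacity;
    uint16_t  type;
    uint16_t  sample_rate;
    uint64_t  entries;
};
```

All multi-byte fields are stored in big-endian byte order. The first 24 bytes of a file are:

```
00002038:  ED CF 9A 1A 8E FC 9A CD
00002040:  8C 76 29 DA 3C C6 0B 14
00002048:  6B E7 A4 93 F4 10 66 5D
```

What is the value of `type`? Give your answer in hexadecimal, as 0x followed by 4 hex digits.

`type` follows `height` (4 B), `capacity` (8 B), so it starts at offset 4 + 8 = 12 and occupies 2 bytes.
Bytes at offsets 12..13: 3C C6.
In big-endian order the high byte comes first in memory.
The bytes are already most-significant first: 0x3CC6.

0x3CC6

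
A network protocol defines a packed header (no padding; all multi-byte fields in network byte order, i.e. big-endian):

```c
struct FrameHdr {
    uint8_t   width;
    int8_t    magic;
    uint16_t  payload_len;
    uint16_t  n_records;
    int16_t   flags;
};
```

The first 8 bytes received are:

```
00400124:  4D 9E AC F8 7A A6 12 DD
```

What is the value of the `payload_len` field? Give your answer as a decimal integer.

44280

`payload_len` follows `width` (1 B), `magic` (1 B), so it starts at offset 1 + 1 = 2 and occupies 2 bytes.
Bytes at offsets 2..3: AC F8.
Big-endian stores the most-significant byte at the lowest address.
The bytes are already most-significant first: 0xACF8.
0xACF8 = 44280.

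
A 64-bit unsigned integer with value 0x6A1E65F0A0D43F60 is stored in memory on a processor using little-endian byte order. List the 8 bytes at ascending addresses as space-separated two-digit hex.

60 3F D4 A0 F0 65 1E 6A

Split into bytes (most-significant first): 6A 1E 65 F0 A0 D4 3F 60.
Little-endian stores the least-significant byte at the lowest address.
So at ascending addresses the bytes are 60 3F D4 A0 F0 65 1E 6A.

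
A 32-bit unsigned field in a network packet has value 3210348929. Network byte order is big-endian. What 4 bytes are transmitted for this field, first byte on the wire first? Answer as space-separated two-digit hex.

3210348929 in hexadecimal, padded to 32 bits, is 0xBF5A0981.
Split into bytes (most-significant first): BF 5A 09 81.
Big-endian: lowest address holds the most-significant byte.
So the memory order matches the most-significant-first order: BF 5A 09 81.

BF 5A 09 81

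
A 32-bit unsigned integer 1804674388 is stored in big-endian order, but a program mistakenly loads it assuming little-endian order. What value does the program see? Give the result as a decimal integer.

1804674388 in 32-bit hexadecimal is 0x6B912554.
Stored big-endian, the bytes at ascending addresses are 6B 91 25 54.
Read back as little-endian, the first byte is least significant, giving 0x5425916B.
0x5425916B = 1411748203.

1411748203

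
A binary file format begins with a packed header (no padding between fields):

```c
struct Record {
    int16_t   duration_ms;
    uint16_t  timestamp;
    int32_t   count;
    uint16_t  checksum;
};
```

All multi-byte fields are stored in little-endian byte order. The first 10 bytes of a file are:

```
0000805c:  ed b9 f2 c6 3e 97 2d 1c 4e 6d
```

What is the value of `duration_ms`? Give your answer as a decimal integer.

-17939

`duration_ms` is the first field, at byte offset 0, occupying 2 bytes.
Bytes at offsets 0..1: ED B9.
Little-endian stores the least-significant byte at the lowest address.
Reassemble most-significant byte first: B9 ED → 0xB9ED.
Top bit is set, so as a signed 16-bit value this is 0xB9ED − 2^16 = -17939.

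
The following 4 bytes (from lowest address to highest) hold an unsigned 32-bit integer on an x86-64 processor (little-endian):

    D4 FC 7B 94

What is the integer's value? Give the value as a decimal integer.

2491153620

Little-endian stores the least-significant byte at the lowest address.
Reassemble most-significant byte first: 94 7B FC D4 → 0x947BFCD4.
0x947BFCD4 = 2491153620.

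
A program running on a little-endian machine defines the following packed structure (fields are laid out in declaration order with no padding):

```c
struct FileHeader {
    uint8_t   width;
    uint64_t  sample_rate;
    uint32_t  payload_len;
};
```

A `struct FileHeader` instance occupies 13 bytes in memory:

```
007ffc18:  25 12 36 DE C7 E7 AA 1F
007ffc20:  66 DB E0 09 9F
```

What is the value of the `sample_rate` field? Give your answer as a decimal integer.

7358788228614075922

`sample_rate` follows `width` (1 byte), so it starts at byte offset 1 and occupies 8 bytes.
Bytes at offsets 1..8: 12 36 DE C7 E7 AA 1F 66.
Little-endian: lowest address holds the least-significant byte.
Reassemble most-significant byte first: 66 1F AA E7 C7 DE 36 12 → 0x661FAAE7C7DE3612.
0x661FAAE7C7DE3612 = 7358788228614075922.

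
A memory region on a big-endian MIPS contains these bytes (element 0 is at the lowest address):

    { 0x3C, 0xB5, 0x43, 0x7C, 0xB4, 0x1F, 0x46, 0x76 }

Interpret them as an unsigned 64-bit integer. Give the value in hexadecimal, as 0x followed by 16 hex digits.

Big-endian stores the most-significant byte at the lowest address.
The bytes are already most-significant first: 0x3CB5437CB41F4676.

0x3CB5437CB41F4676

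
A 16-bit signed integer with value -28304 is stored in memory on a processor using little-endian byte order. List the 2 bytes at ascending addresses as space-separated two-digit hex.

Two's complement of -28304 in 16 bits: 28304 = 0x6E90; invert → 0x916F; add 1 → 0x9170.
Split into bytes (most-significant first): 91 70.
Little-endian: lowest address holds the least-significant byte.
So at ascending addresses the bytes are 70 91.

70 91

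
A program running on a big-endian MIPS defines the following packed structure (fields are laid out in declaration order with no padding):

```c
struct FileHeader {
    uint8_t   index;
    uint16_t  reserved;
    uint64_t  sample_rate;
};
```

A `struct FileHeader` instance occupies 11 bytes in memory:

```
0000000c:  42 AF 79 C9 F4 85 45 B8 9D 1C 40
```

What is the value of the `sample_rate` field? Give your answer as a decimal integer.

`sample_rate` follows `index` (1 B), `reserved` (2 B), so it starts at offset 1 + 2 = 3 and occupies 8 bytes.
Bytes at offsets 3..10: C9 F4 85 45 B8 9D 1C 40.
Big-endian stores the most-significant byte at the lowest address.
The bytes are already most-significant first: 0xC9F48545B89D1C40.
0xC9F48545B89D1C40 = 14552402830437456960.

14552402830437456960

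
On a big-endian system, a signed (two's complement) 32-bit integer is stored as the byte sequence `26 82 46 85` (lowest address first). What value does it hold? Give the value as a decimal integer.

Big-endian stores the most-significant byte at the lowest address.
The bytes are already most-significant first: 0x26824685.
0x26824685 = 646071941.

646071941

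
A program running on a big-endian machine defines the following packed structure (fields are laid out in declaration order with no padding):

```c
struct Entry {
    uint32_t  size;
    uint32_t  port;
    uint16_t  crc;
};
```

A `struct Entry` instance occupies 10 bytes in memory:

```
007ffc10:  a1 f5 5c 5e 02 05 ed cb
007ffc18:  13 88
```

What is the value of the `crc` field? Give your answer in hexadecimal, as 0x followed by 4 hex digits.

0x1388

`crc` follows `size` (4 B), `port` (4 B), so it starts at offset 4 + 4 = 8 and occupies 2 bytes.
Bytes at offsets 8..9: 13 88.
In big-endian order the high byte comes first in memory.
The bytes are already most-significant first: 0x1388.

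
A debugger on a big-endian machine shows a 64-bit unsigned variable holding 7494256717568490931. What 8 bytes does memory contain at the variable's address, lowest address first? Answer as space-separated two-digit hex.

68 00 F2 C7 42 41 3D B3

7494256717568490931 in hexadecimal, padded to 64 bits, is 0x6800F2C742413DB3.
Split into bytes (most-significant first): 68 00 F2 C7 42 41 3D B3.
Big-endian stores the most-significant byte at the lowest address.
So the memory order matches the most-significant-first order: 68 00 F2 C7 42 41 3D B3.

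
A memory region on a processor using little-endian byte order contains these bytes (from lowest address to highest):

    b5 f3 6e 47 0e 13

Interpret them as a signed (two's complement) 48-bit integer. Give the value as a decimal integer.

In little-endian order the low byte comes first in memory.
Reassemble most-significant byte first: 13 0E 47 6E F3 B5 → 0x130E476EF3B5.
0x130E476EF3B5 = 20952048923573.

20952048923573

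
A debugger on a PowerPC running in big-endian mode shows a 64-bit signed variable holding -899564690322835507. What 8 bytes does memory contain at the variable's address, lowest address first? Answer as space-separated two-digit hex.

Two's complement of -899564690322835507 in 64 bits: 899564690322835507 = 0x0C7BE551DB2D4833; invert → 0xF3841AAE24D2B7CC; add 1 → 0xF3841AAE24D2B7CD.
Split into bytes (most-significant first): F3 84 1A AE 24 D2 B7 CD.
In big-endian order the high byte comes first in memory.
So the memory order matches the most-significant-first order: F3 84 1A AE 24 D2 B7 CD.

F3 84 1A AE 24 D2 B7 CD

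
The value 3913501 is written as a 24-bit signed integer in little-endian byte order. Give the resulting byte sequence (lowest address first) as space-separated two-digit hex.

3913501 in hexadecimal, padded to 24 bits, is 0x3BB71D.
Split into bytes (most-significant first): 3B B7 1D.
Little-endian: lowest address holds the least-significant byte.
So at ascending addresses the bytes are 1D B7 3B.

1D B7 3B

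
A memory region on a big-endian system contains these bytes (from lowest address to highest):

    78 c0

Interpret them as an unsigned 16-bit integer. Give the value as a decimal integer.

30912

Big-endian: lowest address holds the most-significant byte.
The bytes are already most-significant first: 0x78C0.
0x78C0 = 30912.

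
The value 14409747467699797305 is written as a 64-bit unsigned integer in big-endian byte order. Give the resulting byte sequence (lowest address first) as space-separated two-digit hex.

14409747467699797305 in hexadecimal, padded to 64 bits, is 0xC7F9B4F9CB54BD39.
Split into bytes (most-significant first): C7 F9 B4 F9 CB 54 BD 39.
Big-endian: lowest address holds the most-significant byte.
So the memory order matches the most-significant-first order: C7 F9 B4 F9 CB 54 BD 39.

C7 F9 B4 F9 CB 54 BD 39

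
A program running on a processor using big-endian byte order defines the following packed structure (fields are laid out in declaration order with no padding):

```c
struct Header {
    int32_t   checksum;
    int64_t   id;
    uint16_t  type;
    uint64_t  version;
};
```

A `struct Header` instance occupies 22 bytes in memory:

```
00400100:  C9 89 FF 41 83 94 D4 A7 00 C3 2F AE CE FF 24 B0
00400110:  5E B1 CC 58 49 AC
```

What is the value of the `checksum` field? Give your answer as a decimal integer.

`checksum` is the first field, at byte offset 0, occupying 4 bytes.
Bytes at offsets 0..3: C9 89 FF 41.
Big-endian: lowest address holds the most-significant byte.
The bytes are already most-significant first: 0xC989FF41.
Top bit is set, so as a signed 32-bit value this is 0xC989FF41 − 2^32 = -913703103.

-913703103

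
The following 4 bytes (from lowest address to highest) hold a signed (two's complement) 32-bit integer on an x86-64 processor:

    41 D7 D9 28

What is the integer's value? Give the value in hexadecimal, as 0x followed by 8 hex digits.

Little-endian: lowest address holds the least-significant byte.
Reassemble most-significant byte first: 28 D9 D7 41 → 0x28D9D741.

0x28D9D741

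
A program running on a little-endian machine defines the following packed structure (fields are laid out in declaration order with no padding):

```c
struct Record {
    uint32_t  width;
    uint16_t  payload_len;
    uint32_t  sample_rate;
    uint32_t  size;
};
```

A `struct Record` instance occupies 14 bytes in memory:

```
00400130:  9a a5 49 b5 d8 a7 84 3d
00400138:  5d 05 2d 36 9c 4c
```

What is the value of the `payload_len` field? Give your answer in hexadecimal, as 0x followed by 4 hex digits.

`payload_len` follows `width` (4 bytes), so it starts at byte offset 4 and occupies 2 bytes.
Bytes at offsets 4..5: D8 A7.
Little-endian stores the least-significant byte at the lowest address.
Reassemble most-significant byte first: A7 D8 → 0xA7D8.

0xA7D8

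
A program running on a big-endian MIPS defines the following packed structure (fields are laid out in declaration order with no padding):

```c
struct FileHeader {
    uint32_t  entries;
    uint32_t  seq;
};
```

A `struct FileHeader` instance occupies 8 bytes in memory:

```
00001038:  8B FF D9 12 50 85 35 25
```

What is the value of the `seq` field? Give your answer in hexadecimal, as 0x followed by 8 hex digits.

0x50853525

`seq` follows `entries` (4 bytes), so it starts at byte offset 4 and occupies 4 bytes.
Bytes at offsets 4..7: 50 85 35 25.
In big-endian order the high byte comes first in memory.
The bytes are already most-significant first: 0x50853525.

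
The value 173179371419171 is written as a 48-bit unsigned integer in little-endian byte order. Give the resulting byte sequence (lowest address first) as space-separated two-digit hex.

173179371419171 in hexadecimal, padded to 48 bits, is 0x9D8176EA7623.
Split into bytes (most-significant first): 9D 81 76 EA 76 23.
In little-endian order the low byte comes first in memory.
So at ascending addresses the bytes are 23 76 EA 76 81 9D.

23 76 EA 76 81 9D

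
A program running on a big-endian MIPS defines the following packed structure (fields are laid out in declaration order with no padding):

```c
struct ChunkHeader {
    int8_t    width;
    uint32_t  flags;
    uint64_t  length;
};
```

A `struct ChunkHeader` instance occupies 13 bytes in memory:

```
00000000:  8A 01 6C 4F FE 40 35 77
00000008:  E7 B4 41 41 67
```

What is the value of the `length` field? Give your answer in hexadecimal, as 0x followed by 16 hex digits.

`length` follows `width` (1 B), `flags` (4 B), so it starts at offset 1 + 4 = 5 and occupies 8 bytes.
Bytes at offsets 5..12: 40 35 77 E7 B4 41 41 67.
In big-endian order the high byte comes first in memory.
The bytes are already most-significant first: 0x403577E7B4414167.

0x403577E7B4414167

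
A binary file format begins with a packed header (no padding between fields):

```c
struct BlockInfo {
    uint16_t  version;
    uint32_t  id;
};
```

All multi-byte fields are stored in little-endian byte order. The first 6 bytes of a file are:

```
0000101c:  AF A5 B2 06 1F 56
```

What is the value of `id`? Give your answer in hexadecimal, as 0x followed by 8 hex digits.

0x561F06B2

`id` follows `version` (2 bytes), so it starts at byte offset 2 and occupies 4 bytes.
Bytes at offsets 2..5: B2 06 1F 56.
In little-endian order the low byte comes first in memory.
Reassemble most-significant byte first: 56 1F 06 B2 → 0x561F06B2.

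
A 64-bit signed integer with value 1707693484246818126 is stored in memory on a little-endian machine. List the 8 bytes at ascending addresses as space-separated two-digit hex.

4E DD C7 19 2D F2 B2 17

1707693484246818126 in hexadecimal, padded to 64 bits, is 0x17B2F22D19C7DD4E.
Split into bytes (most-significant first): 17 B2 F2 2D 19 C7 DD 4E.
In little-endian order the low byte comes first in memory.
So at ascending addresses the bytes are 4E DD C7 19 2D F2 B2 17.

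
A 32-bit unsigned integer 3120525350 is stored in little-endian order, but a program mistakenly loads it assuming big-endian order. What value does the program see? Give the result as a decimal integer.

644939705

3120525350 in 32-bit hexadecimal is 0xB9FF7026.
Stored little-endian, the bytes at ascending addresses are 26 70 FF B9.
Read back as big-endian, the last byte is least significant, giving 0x2670FFB9.
0x2670FFB9 = 644939705.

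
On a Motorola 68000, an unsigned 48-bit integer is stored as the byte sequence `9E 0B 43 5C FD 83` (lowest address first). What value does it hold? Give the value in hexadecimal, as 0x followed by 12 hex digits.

In big-endian order the high byte comes first in memory.
The bytes are already most-significant first: 0x9E0B435CFD83.

0x9E0B435CFD83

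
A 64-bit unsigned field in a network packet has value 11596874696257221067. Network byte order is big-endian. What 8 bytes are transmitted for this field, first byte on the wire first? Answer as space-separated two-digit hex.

A0 F0 60 17 E7 20 B1 CB

11596874696257221067 in hexadecimal, padded to 64 bits, is 0xA0F06017E720B1CB.
Split into bytes (most-significant first): A0 F0 60 17 E7 20 B1 CB.
Big-endian: lowest address holds the most-significant byte.
So the memory order matches the most-significant-first order: A0 F0 60 17 E7 20 B1 CB.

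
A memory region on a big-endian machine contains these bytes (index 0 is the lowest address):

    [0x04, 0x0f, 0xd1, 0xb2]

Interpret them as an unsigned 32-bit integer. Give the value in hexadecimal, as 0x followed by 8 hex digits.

Big-endian stores the most-significant byte at the lowest address.
The bytes are already most-significant first: 0x040FD1B2.

0x040FD1B2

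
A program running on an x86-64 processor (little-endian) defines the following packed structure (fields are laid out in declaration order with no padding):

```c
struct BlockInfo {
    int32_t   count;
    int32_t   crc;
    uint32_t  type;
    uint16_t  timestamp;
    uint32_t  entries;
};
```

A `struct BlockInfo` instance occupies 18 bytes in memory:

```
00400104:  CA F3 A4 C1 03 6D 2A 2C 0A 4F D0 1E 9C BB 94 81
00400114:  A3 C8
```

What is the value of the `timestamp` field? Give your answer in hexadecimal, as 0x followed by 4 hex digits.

`timestamp` follows `count` (4 B), `crc` (4 B), `type` (4 B), so it starts at offset 4 + 4 + 4 = 12 and occupies 2 bytes.
Bytes at offsets 12..13: 9C BB.
In little-endian order the low byte comes first in memory.
Reassemble most-significant byte first: BB 9C → 0xBB9C.

0xBB9C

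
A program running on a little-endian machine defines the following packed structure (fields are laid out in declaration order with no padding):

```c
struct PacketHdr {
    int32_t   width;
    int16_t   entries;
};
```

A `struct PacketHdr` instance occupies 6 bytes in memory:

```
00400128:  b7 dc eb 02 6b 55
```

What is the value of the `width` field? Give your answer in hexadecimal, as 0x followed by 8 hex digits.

0x02EBDCB7

`width` is the first field, at byte offset 0, occupying 4 bytes.
Bytes at offsets 0..3: B7 DC EB 02.
Little-endian stores the least-significant byte at the lowest address.
Reassemble most-significant byte first: 02 EB DC B7 → 0x02EBDCB7.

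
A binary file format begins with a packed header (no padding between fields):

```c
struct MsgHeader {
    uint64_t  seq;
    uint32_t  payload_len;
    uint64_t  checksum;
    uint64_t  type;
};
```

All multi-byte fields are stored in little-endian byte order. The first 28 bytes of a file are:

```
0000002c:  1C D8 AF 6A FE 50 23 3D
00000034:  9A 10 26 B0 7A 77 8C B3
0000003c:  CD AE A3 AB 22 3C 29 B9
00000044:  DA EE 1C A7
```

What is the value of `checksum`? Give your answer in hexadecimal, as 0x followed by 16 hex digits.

`checksum` follows `seq` (8 B), `payload_len` (4 B), so it starts at offset 8 + 4 = 12 and occupies 8 bytes.
Bytes at offsets 12..19: 7A 77 8C B3 CD AE A3 AB.
Little-endian stores the least-significant byte at the lowest address.
Reassemble most-significant byte first: AB A3 AE CD B3 8C 77 7A → 0xABA3AECDB38C777A.

0xABA3AECDB38C777A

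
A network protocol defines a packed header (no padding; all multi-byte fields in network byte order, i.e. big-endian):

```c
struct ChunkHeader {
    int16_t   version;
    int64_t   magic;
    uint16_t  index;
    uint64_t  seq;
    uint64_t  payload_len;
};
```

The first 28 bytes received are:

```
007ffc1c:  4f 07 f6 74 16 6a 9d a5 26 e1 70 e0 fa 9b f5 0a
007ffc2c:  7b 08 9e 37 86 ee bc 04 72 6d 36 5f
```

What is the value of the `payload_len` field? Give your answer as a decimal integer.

9722915372825130591

`payload_len` follows `version` (2 B), `magic` (8 B), `index` (2 B), `seq` (8 B), so it starts at offset 2 + 8 + 2 + 8 = 20 and occupies 8 bytes.
Bytes at offsets 20..27: 86 EE BC 04 72 6D 36 5F.
Big-endian stores the most-significant byte at the lowest address.
The bytes are already most-significant first: 0x86EEBC04726D365F.
0x86EEBC04726D365F = 9722915372825130591.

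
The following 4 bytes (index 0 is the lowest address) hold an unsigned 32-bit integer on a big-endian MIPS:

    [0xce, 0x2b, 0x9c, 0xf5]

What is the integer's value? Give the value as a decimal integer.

Big-endian: lowest address holds the most-significant byte.
The bytes are already most-significant first: 0xCE2B9CF5.
0xCE2B9CF5 = 3458964725.

3458964725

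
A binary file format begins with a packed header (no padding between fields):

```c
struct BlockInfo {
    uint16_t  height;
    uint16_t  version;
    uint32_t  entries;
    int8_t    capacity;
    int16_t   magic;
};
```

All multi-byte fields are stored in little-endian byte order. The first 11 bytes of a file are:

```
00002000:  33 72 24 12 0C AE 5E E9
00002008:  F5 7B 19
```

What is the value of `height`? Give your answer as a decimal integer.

29235

`height` is the first field, at byte offset 0, occupying 2 bytes.
Bytes at offsets 0..1: 33 72.
Little-endian stores the least-significant byte at the lowest address.
Reassemble most-significant byte first: 72 33 → 0x7233.
0x7233 = 29235.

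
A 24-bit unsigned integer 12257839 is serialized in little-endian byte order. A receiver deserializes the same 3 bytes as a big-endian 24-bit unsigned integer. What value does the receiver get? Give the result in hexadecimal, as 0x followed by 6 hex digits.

0x2F0ABB

12257839 in 24-bit hexadecimal is 0xBB0A2F.
Stored little-endian, the bytes at ascending addresses are 2F 0A BB.
Read back as big-endian, the last byte is least significant, giving 0x2F0ABB.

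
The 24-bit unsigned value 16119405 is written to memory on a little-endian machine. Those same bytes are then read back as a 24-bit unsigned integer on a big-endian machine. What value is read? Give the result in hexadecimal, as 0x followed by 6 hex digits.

0x6DF6F5

16119405 in 24-bit hexadecimal is 0xF5F66D.
Stored little-endian, the bytes at ascending addresses are 6D F6 F5.
Read back as big-endian, the last byte is least significant, giving 0x6DF6F5.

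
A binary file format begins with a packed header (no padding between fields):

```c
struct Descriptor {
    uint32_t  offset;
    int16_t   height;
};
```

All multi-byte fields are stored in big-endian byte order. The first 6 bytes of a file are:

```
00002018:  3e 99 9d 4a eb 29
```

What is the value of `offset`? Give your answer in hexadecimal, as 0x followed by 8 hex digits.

0x3E999D4A

`offset` is the first field, at byte offset 0, occupying 4 bytes.
Bytes at offsets 0..3: 3E 99 9D 4A.
In big-endian order the high byte comes first in memory.
The bytes are already most-significant first: 0x3E999D4A.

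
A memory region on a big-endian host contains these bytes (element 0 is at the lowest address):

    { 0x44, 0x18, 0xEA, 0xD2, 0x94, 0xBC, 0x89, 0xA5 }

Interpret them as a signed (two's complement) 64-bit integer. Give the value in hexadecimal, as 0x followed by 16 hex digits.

0x4418EAD294BC89A5

In big-endian order the high byte comes first in memory.
The bytes are already most-significant first: 0x4418EAD294BC89A5.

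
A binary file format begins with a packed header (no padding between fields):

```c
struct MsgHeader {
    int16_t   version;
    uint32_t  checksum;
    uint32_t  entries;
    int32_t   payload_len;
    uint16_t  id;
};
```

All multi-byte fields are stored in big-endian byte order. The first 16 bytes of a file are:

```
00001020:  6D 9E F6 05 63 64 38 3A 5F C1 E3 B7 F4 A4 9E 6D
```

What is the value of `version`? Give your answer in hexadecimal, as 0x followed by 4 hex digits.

0x6D9E

`version` is the first field, at byte offset 0, occupying 2 bytes.
Bytes at offsets 0..1: 6D 9E.
Big-endian: lowest address holds the most-significant byte.
The bytes are already most-significant first: 0x6D9E.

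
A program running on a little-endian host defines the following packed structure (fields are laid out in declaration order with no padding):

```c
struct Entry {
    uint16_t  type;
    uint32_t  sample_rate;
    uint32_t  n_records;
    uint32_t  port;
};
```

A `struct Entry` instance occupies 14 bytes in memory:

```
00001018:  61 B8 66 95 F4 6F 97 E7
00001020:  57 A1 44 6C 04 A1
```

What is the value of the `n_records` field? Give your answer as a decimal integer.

`n_records` follows `type` (2 B), `sample_rate` (4 B), so it starts at offset 2 + 4 = 6 and occupies 4 bytes.
Bytes at offsets 6..9: 97 E7 57 A1.
Little-endian: lowest address holds the least-significant byte.
Reassemble most-significant byte first: A1 57 E7 97 → 0xA157E797.
0xA157E797 = 2706892695.

2706892695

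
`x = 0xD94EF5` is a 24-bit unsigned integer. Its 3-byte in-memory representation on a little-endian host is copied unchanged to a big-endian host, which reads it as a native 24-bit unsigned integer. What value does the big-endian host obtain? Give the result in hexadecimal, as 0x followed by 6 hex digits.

0xF54ED9

Stored little-endian, the bytes at ascending addresses are F5 4E D9.
Read back as big-endian, the last byte is least significant, giving 0xF54ED9.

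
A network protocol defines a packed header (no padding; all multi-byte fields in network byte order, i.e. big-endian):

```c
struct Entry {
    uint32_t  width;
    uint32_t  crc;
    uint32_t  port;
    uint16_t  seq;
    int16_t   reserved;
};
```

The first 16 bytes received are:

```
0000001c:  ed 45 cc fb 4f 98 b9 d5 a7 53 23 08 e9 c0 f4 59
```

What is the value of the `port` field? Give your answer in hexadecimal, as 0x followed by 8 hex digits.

`port` follows `width` (4 B), `crc` (4 B), so it starts at offset 4 + 4 = 8 and occupies 4 bytes.
Bytes at offsets 8..11: A7 53 23 08.
Big-endian stores the most-significant byte at the lowest address.
The bytes are already most-significant first: 0xA7532308.

0xA7532308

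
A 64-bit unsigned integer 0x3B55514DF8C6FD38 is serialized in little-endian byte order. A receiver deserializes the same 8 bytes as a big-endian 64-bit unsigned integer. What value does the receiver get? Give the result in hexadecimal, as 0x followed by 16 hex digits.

0x38FDC6F84D51553B

Stored little-endian, the bytes at ascending addresses are 38 FD C6 F8 4D 51 55 3B.
Read back as big-endian, the last byte is least significant, giving 0x38FDC6F84D51553B.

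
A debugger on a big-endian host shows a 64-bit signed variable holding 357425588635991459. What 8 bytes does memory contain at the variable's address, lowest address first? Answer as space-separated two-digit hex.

04 F5 D4 AD DC 48 7D A3

357425588635991459 in hexadecimal, padded to 64 bits, is 0x04F5D4ADDC487DA3.
Split into bytes (most-significant first): 04 F5 D4 AD DC 48 7D A3.
Big-endian stores the most-significant byte at the lowest address.
So the memory order matches the most-significant-first order: 04 F5 D4 AD DC 48 7D A3.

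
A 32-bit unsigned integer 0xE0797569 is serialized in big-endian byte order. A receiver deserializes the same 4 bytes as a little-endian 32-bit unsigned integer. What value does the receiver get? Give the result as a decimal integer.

1769306592

Stored big-endian, the bytes at ascending addresses are E0 79 75 69.
Read back as little-endian, the first byte is least significant, giving 0x697579E0.
0x697579E0 = 1769306592.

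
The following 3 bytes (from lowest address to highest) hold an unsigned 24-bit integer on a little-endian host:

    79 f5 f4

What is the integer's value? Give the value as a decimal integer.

Little-endian: lowest address holds the least-significant byte.
Reassemble most-significant byte first: F4 F5 79 → 0xF4F579.
0xF4F579 = 16053625.

16053625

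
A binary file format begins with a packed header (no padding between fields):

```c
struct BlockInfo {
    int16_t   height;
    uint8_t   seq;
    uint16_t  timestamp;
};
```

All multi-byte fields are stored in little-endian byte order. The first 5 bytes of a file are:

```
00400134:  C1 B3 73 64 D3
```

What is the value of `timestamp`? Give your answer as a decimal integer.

54116

`timestamp` follows `height` (2 B), `seq` (1 B), so it starts at offset 2 + 1 = 3 and occupies 2 bytes.
Bytes at offsets 3..4: 64 D3.
In little-endian order the low byte comes first in memory.
Reassemble most-significant byte first: D3 64 → 0xD364.
0xD364 = 54116.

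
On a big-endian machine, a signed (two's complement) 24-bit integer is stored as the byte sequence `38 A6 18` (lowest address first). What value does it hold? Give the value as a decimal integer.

3712536

Big-endian: lowest address holds the most-significant byte.
The bytes are already most-significant first: 0x38A618.
0x38A618 = 3712536.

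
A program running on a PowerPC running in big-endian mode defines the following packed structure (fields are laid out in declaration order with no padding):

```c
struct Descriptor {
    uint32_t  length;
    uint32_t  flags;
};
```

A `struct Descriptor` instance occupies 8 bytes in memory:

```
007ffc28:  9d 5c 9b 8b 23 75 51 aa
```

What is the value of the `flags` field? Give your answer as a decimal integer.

594891178

`flags` follows `length` (4 bytes), so it starts at byte offset 4 and occupies 4 bytes.
Bytes at offsets 4..7: 23 75 51 AA.
In big-endian order the high byte comes first in memory.
The bytes are already most-significant first: 0x237551AA.
0x237551AA = 594891178.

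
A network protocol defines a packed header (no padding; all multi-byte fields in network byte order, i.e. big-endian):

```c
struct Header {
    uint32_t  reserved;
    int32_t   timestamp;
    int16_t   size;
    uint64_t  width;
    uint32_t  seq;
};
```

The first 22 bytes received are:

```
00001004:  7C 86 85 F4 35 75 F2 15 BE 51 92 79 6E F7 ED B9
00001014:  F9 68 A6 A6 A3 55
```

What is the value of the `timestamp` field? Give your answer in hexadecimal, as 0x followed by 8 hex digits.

0x3575F215

`timestamp` follows `reserved` (4 bytes), so it starts at byte offset 4 and occupies 4 bytes.
Bytes at offsets 4..7: 35 75 F2 15.
Big-endian stores the most-significant byte at the lowest address.
The bytes are already most-significant first: 0x3575F215.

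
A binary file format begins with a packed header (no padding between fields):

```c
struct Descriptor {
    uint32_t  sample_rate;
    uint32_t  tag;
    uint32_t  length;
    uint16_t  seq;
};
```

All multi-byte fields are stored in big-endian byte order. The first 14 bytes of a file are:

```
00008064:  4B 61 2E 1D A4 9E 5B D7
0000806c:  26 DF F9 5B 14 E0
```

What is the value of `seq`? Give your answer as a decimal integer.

5344

`seq` follows `sample_rate` (4 B), `tag` (4 B), `length` (4 B), so it starts at offset 4 + 4 + 4 = 12 and occupies 2 bytes.
Bytes at offsets 12..13: 14 E0.
Big-endian: lowest address holds the most-significant byte.
The bytes are already most-significant first: 0x14E0.
0x14E0 = 5344.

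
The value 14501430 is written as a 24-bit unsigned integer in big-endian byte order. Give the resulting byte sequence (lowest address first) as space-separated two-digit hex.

DD 46 36

14501430 in hexadecimal, padded to 24 bits, is 0xDD4636.
Split into bytes (most-significant first): DD 46 36.
Big-endian stores the most-significant byte at the lowest address.
So the memory order matches the most-significant-first order: DD 46 36.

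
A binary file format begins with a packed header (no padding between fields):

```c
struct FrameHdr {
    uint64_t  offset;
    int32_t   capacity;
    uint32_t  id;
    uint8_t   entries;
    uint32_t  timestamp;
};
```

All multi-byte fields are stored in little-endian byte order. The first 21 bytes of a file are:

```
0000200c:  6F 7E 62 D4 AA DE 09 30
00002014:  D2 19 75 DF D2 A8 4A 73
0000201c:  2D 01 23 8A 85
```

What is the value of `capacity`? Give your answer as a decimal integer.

`capacity` follows `offset` (8 bytes), so it starts at byte offset 8 and occupies 4 bytes.
Bytes at offsets 8..11: D2 19 75 DF.
In little-endian order the low byte comes first in memory.
Reassemble most-significant byte first: DF 75 19 D2 → 0xDF7519D2.
Top bit is set, so as a signed 32-bit value this is 0xDF7519D2 − 2^32 = -545973806.

-545973806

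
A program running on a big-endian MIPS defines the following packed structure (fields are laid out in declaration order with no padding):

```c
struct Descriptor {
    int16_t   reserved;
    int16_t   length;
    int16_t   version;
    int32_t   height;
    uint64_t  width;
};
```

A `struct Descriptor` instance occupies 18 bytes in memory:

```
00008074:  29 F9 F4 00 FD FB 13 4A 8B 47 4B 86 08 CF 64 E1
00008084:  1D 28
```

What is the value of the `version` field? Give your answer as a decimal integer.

-517

`version` follows `reserved` (2 B), `length` (2 B), so it starts at offset 2 + 2 = 4 and occupies 2 bytes.
Bytes at offsets 4..5: FD FB.
In big-endian order the high byte comes first in memory.
The bytes are already most-significant first: 0xFDFB.
Top bit is set, so as a signed 16-bit value this is 0xFDFB − 2^16 = -517.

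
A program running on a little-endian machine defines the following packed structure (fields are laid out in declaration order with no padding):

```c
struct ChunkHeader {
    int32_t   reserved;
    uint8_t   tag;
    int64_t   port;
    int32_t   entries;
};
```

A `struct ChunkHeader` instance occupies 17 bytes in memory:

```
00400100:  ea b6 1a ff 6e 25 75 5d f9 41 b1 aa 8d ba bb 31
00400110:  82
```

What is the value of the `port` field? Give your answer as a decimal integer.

-8238577671406258907

`port` follows `reserved` (4 B), `tag` (1 B), so it starts at offset 4 + 1 = 5 and occupies 8 bytes.
Bytes at offsets 5..12: 25 75 5D F9 41 B1 AA 8D.
Little-endian stores the least-significant byte at the lowest address.
Reassemble most-significant byte first: 8D AA B1 41 F9 5D 75 25 → 0x8DAAB141F95D7525.
Top bit is set, so as a signed 64-bit value this is 0x8DAAB141F95D7525 − 2^64 = -8238577671406258907.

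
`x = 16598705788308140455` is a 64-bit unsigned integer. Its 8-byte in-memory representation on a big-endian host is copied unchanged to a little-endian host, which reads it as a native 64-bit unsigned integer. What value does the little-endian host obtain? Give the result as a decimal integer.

12083531101485816550

16598705788308140455 in 64-bit hexadecimal is 0xE65A72F88353B1A7.
Stored big-endian, the bytes at ascending addresses are E6 5A 72 F8 83 53 B1 A7.
Read back as little-endian, the first byte is least significant, giving 0xA7B15383F8725AE6.
0xA7B15383F8725AE6 = 12083531101485816550.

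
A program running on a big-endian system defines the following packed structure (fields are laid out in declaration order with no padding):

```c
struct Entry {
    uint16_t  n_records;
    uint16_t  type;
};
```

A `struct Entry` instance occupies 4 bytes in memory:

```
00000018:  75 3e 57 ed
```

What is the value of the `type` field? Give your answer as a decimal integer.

`type` follows `n_records` (2 bytes), so it starts at byte offset 2 and occupies 2 bytes.
Bytes at offsets 2..3: 57 ED.
Big-endian: lowest address holds the most-significant byte.
The bytes are already most-significant first: 0x57ED.
0x57ED = 22509.

22509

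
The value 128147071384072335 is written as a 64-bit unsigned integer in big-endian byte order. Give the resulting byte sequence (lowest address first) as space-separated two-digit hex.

01 C7 45 15 1C DA B0 8F

128147071384072335 in hexadecimal, padded to 64 bits, is 0x01C745151CDAB08F.
Split into bytes (most-significant first): 01 C7 45 15 1C DA B0 8F.
Big-endian stores the most-significant byte at the lowest address.
So the memory order matches the most-significant-first order: 01 C7 45 15 1C DA B0 8F.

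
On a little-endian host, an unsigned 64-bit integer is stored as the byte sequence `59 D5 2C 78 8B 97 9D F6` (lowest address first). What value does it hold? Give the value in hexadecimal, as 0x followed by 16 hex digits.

Little-endian stores the least-significant byte at the lowest address.
Reassemble most-significant byte first: F6 9D 97 8B 78 2C D5 59 → 0xF69D978B782CD559.

0xF69D978B782CD559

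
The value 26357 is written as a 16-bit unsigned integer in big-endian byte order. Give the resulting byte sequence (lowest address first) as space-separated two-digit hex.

26357 in hexadecimal, padded to 16 bits, is 0x66F5.
Split into bytes (most-significant first): 66 F5.
Big-endian stores the most-significant byte at the lowest address.
So the memory order matches the most-significant-first order: 66 F5.

66 F5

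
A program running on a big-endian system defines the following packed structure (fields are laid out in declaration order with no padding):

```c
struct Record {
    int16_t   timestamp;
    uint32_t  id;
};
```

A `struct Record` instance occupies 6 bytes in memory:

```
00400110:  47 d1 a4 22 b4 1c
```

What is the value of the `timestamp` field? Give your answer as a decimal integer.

`timestamp` is the first field, at byte offset 0, occupying 2 bytes.
Bytes at offsets 0..1: 47 D1.
Big-endian: lowest address holds the most-significant byte.
The bytes are already most-significant first: 0x47D1.
0x47D1 = 18385.

18385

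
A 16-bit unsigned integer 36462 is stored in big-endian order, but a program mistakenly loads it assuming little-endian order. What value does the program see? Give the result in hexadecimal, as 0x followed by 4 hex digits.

0x6E8E

36462 in 16-bit hexadecimal is 0x8E6E.
Stored big-endian, the bytes at ascending addresses are 8E 6E.
Read back as little-endian, the first byte is least significant, giving 0x6E8E.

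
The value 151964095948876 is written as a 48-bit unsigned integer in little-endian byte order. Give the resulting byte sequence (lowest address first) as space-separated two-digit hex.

151964095948876 in hexadecimal, padded to 48 bits, is 0x8A35E5F5284C.
Split into bytes (most-significant first): 8A 35 E5 F5 28 4C.
Little-endian stores the least-significant byte at the lowest address.
So at ascending addresses the bytes are 4C 28 F5 E5 35 8A.

4C 28 F5 E5 35 8A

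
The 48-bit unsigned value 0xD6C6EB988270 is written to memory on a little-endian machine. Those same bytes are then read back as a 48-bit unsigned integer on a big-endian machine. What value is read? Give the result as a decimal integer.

Stored little-endian, the bytes at ascending addresses are 70 82 98 EB C6 D6.
Read back as big-endian, the last byte is least significant, giving 0x708298EBC6D6.
0x708298EBC6D6 = 123706213648086.

123706213648086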